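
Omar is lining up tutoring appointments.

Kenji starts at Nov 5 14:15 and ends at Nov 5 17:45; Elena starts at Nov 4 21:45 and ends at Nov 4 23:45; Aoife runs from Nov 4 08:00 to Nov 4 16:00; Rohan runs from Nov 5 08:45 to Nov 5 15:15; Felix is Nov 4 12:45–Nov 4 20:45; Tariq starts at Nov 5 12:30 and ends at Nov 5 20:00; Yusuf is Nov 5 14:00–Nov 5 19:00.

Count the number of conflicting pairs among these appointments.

Sorted by start: Aoife, Felix, Elena, Rohan, Tariq, Yusuf, Kenji.
Felix starts before Aoife ends → Aoife and Felix overlap.
Elena starts after Aoife ends, so Aoife has no further overlaps.
Elena starts after Felix ends, so Felix has no further overlaps.
Rohan starts after Elena ends, so Elena has no further overlaps.
Tariq starts before Rohan ends → Rohan and Tariq overlap.
Yusuf starts before Rohan ends → Rohan and Yusuf overlap.
Kenji starts before Rohan ends → Rohan and Kenji overlap.
Yusuf starts before Tariq ends → Tariq and Yusuf overlap.
Kenji starts before Tariq ends → Tariq and Kenji overlap.
Kenji starts before Yusuf ends → Yusuf and Kenji overlap.
Overlapping pairs: Aoife & Felix, Kenji & Rohan, Kenji & Tariq, Kenji & Yusuf, Rohan & Tariq, Rohan & Yusuf, Tariq & Yusuf — 7 in total.

7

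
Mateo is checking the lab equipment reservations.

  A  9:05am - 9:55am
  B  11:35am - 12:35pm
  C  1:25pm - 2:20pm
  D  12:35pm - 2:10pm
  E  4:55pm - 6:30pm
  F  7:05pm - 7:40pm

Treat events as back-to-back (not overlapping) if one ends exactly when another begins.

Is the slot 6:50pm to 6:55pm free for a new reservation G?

Yes — the slot is free

A: ends 9:55am at or before G starts 6:50pm → clear.
B: ends 12:35pm at or before G starts 6:50pm → clear.
D: ends 2:10pm at or before G starts 6:50pm → clear.
C: ends 2:20pm at or before G starts 6:50pm → clear.
E: ends 6:30pm at or before G starts 6:50pm → clear.
F: starts 7:05pm at or after G ends 6:55pm → clear.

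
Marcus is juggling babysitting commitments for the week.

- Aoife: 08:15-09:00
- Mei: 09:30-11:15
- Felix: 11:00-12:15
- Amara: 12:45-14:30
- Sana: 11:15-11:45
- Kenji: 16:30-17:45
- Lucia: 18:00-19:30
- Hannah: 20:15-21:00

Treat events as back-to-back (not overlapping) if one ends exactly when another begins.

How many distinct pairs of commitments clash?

2

Sorted by start: Aoife, Mei, Felix, Sana, Amara, Kenji, Lucia, Hannah.
Mei starts after Aoife ends; Aoife is clear from here.
Felix starts before Mei ends → Mei and Felix overlap.
Sana starts exactly when Mei ends (back-to-back, no overlap); Mei is clear from here.
Sana starts before Felix ends → Felix and Sana overlap.
Amara starts after Felix ends; Felix is clear from here.
Amara starts after Sana ends; Sana is clear from here.
Kenji starts after Amara ends; Amara is clear from here.
Lucia starts after Kenji ends; Kenji is clear from here.
Hannah starts after Lucia ends.
Overlapping pairs: Felix & Mei, Felix & Sana — 2 in total.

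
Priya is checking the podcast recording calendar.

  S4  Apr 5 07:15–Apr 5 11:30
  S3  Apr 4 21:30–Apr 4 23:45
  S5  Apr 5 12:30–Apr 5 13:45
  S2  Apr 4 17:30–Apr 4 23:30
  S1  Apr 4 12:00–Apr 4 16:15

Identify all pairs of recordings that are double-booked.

Sorted by start: S1, S2, S3, S4, S5.
S2 starts after S1 ends, so S1 has no further overlaps.
S3 starts before S2 ends → S2 and S3 overlap.
S4 starts after S2 ends, so S2 has no further overlaps.
S4 starts after S3 ends, so S3 has no further overlaps.
S5 starts after S4 ends.

S2 & S3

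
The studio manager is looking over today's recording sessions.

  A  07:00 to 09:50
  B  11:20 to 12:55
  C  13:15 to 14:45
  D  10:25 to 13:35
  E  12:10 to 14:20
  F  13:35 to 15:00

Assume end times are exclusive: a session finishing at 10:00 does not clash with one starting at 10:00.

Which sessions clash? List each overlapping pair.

Check each pair: they overlap iff neither finishes before the other starts.
Sorted by start: A, D, B, E, C, F.
D starts after A ends, so A has no further overlaps.
B starts before D ends → D and B overlap.
E starts before D ends → D and E overlap.
C starts before D ends → D and C overlap.
F starts exactly when D ends (back-to-back, no overlap).
E starts before B ends → B and E overlap.
C starts after B ends, so B has no further overlaps.
C starts before E ends → E and C overlap.
F starts before E ends → E and F overlap.
F starts before C ends → C and F overlap.

B & D, B & E, C & D, C & E, C & F, D & E, E & F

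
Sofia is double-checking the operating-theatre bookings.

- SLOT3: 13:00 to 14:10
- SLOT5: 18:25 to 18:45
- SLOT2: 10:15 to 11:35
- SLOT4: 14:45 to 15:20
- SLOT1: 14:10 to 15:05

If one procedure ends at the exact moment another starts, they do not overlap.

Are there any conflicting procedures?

Yes

Sorted by start: SLOT2, SLOT3, SLOT1, SLOT4, SLOT5.
SLOT3 starts after SLOT2 ends, so SLOT2 has no further overlaps.
SLOT1 starts exactly when SLOT3 ends (back-to-back, no overlap), so SLOT3 has no further overlaps.
SLOT4 starts before SLOT1 ends → SLOT1 and SLOT4 overlap.
That's a conflict, so the schedule is not conflict-free.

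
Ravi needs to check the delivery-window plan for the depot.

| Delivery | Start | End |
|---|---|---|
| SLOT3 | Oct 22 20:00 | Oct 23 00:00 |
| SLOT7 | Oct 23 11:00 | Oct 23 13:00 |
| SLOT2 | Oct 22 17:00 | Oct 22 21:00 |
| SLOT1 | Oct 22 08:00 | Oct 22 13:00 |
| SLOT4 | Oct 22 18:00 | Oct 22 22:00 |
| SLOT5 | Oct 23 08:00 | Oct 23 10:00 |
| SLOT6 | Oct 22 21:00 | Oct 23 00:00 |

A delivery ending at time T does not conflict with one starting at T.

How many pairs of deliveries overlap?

5

Sorted by start: SLOT1, SLOT2, SLOT4, SLOT3, SLOT6, SLOT5, SLOT7.
SLOT2 starts after SLOT1 ends — done with SLOT1.
SLOT4 starts before SLOT2 ends → SLOT2 and SLOT4 overlap.
SLOT3 starts before SLOT2 ends → SLOT2 and SLOT3 overlap.
SLOT6 starts exactly when SLOT2 ends (back-to-back, no overlap) — done with SLOT2.
SLOT3 starts before SLOT4 ends → SLOT4 and SLOT3 overlap.
SLOT6 starts before SLOT4 ends → SLOT4 and SLOT6 overlap.
SLOT5 starts after SLOT4 ends — done with SLOT4.
SLOT6 starts before SLOT3 ends → SLOT3 and SLOT6 overlap.
SLOT5 starts after SLOT3 ends — done with SLOT3.
SLOT5 starts after SLOT6 ends — done with SLOT6.
SLOT7 starts after SLOT5 ends.
Overlapping pairs: SLOT2 & SLOT3, SLOT2 & SLOT4, SLOT3 & SLOT4, SLOT3 & SLOT6, SLOT4 & SLOT6 — 5 in total.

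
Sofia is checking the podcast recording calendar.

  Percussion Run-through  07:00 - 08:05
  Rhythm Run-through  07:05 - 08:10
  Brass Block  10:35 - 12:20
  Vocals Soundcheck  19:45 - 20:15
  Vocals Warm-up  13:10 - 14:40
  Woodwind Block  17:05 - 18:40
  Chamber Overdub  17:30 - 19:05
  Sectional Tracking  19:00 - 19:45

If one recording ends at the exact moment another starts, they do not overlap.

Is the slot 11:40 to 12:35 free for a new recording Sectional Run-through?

No — it overlaps Brass Block

Percussion Run-through: ends 08:05 at or before Sectional Run-through starts 11:40 → clear.
Rhythm Run-through: ends 08:10 at or before Sectional Run-through starts 11:40 → clear.
Brass Block: starts 10:35 before Sectional Run-through ends 12:35, and ends 12:20 after Sectional Run-through starts 11:40 → overlap.
Vocals Warm-up: starts 13:10 at or after Sectional Run-through ends 12:35 → clear.
Woodwind Block: starts 17:05 at or after Sectional Run-through ends 12:35 → clear.
Chamber Overdub: starts 17:30 at or after Sectional Run-through ends 12:35 → clear.
Sectional Tracking: starts 19:00 at or after Sectional Run-through ends 12:35 → clear.
Vocals Soundcheck: starts 19:45 at or after Sectional Run-through ends 12:35 → clear.
Sectional Run-through overlaps Brass Block.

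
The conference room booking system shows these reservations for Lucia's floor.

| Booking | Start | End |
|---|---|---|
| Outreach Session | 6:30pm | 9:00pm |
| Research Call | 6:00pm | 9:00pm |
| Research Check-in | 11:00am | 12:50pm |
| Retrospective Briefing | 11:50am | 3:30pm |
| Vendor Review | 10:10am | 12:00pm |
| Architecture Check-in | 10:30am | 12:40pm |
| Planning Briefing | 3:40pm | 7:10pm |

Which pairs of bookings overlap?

Sorted by start: Vendor Review, Architecture Check-in, Research Check-in, Retrospective Briefing, Planning Briefing, Research Call, Outreach Session.
Architecture Check-in starts before Vendor Review ends → Vendor Review and Architecture Check-in overlap.
Research Check-in starts before Vendor Review ends → Vendor Review and Research Check-in overlap.
Retrospective Briefing starts before Vendor Review ends → Vendor Review and Retrospective Briefing overlap.
Planning Briefing starts after Vendor Review ends, so Vendor Review has no further overlaps.
Research Check-in starts before Architecture Check-in ends → Architecture Check-in and Research Check-in overlap.
Retrospective Briefing starts before Architecture Check-in ends → Architecture Check-in and Retrospective Briefing overlap.
Planning Briefing starts after Architecture Check-in ends, so Architecture Check-in has no further overlaps.
Retrospective Briefing starts before Research Check-in ends → Research Check-in and Retrospective Briefing overlap.
Planning Briefing starts after Research Check-in ends, so Research Check-in has no further overlaps.
Planning Briefing starts after Retrospective Briefing ends, so Retrospective Briefing has no further overlaps.
Research Call starts before Planning Briefing ends → Planning Briefing and Research Call overlap.
Outreach Session starts before Planning Briefing ends → Planning Briefing and Outreach Session overlap.
Outreach Session starts before Research Call ends → Research Call and Outreach Session overlap.

Architecture Check-in & Research Check-in, Architecture Check-in & Retrospective Briefing, Architecture Check-in & Vendor Review, Outreach Session & Planning Briefing, Outreach Session & Research Call, Planning Briefing & Research Call, Research Check-in & Retrospective Briefing, Research Check-in & Vendor Review, Retrospective Briefing & Vendor Review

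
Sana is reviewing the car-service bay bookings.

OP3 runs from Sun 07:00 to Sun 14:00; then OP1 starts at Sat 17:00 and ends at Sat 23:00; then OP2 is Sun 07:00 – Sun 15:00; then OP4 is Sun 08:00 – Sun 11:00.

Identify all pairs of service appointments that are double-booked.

Sorted by start: OP1, OP2, OP3, OP4.
OP2 starts after OP1 ends — done with OP1.
OP3 starts before OP2 ends → OP2 and OP3 overlap.
OP4 starts before OP2 ends → OP2 and OP4 overlap.
OP4 starts before OP3 ends → OP3 and OP4 overlap.

OP2 & OP3, OP2 & OP4, OP3 & OP4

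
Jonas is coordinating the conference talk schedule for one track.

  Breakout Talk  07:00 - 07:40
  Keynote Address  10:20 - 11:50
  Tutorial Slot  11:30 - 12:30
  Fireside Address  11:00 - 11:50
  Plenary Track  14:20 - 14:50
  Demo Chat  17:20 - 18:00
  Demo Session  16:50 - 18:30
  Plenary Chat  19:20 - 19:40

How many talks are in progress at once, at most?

Sort all start/end points and keep a running count:
07:00 start Breakout Talk → 1
07:40 end Breakout Talk → 0
10:20 start Keynote Address → 1
11:00 start Fireside Address → 2
11:30 start Tutorial Slot → 3
11:50 end Fireside Address → 2
11:50 end Keynote Address → 1
12:30 end Tutorial Slot → 0
14:20 start Plenary Track → 1
14:50 end Plenary Track → 0
16:50 start Demo Session → 1
17:20 start Demo Chat → 2
18:00 end Demo Chat → 1
18:30 end Demo Session → 0
19:20 start Plenary Chat → 1
19:40 end Plenary Chat → 0
Peak is 3, at 11:30 (Fireside Address, Keynote Address, Tutorial Slot).

3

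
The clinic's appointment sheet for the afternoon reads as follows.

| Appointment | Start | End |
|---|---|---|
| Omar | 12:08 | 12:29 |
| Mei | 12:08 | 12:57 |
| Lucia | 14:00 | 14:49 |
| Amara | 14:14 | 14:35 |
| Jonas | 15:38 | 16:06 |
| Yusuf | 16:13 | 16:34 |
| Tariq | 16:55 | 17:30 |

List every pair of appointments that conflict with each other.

Sorted by start: Omar, Mei, Lucia, Amara, Jonas, Yusuf, Tariq.
Mei starts before Omar ends → Omar and Mei overlap.
Lucia starts after Omar ends; Omar is clear from here.
Lucia starts after Mei ends; Mei is clear from here.
Amara starts before Lucia ends → Lucia and Amara overlap.
Jonas starts after Lucia ends; Lucia is clear from here.
Jonas starts after Amara ends; Amara is clear from here.
Yusuf starts after Jonas ends; Jonas is clear from here.
Tariq starts after Yusuf ends.

Amara & Lucia, Mei & Omar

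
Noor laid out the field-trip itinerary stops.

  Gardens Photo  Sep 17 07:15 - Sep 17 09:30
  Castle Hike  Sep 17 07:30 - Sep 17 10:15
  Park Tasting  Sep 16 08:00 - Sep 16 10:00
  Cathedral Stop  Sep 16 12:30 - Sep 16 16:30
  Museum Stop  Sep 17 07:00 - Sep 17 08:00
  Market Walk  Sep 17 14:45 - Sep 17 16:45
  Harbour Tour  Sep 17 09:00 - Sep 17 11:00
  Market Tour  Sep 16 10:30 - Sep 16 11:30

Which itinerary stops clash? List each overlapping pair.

Check each pair: they overlap iff neither finishes before the other starts.
Sorted by start: Park Tasting, Market Tour, Cathedral Stop, Museum Stop, Gardens Photo, Castle Hike, Harbour Tour, Market Walk.
Market Tour starts after Park Tasting ends, so Park Tasting has no further overlaps.
Cathedral Stop starts after Market Tour ends, so Market Tour has no further overlaps.
Museum Stop starts after Cathedral Stop ends, so Cathedral Stop has no further overlaps.
Gardens Photo starts before Museum Stop ends → Museum Stop and Gardens Photo overlap.
Castle Hike starts before Museum Stop ends → Museum Stop and Castle Hike overlap.
Harbour Tour starts after Museum Stop ends, so Museum Stop has no further overlaps.
Castle Hike starts before Gardens Photo ends → Gardens Photo and Castle Hike overlap.
Harbour Tour starts before Gardens Photo ends → Gardens Photo and Harbour Tour overlap.
Market Walk starts after Gardens Photo ends.
Harbour Tour starts before Castle Hike ends → Castle Hike and Harbour Tour overlap.
Market Walk starts after Castle Hike ends.
Market Walk starts after Harbour Tour ends.

Castle Hike & Gardens Photo, Castle Hike & Harbour Tour, Castle Hike & Museum Stop, Gardens Photo & Harbour Tour, Gardens Photo & Museum Stop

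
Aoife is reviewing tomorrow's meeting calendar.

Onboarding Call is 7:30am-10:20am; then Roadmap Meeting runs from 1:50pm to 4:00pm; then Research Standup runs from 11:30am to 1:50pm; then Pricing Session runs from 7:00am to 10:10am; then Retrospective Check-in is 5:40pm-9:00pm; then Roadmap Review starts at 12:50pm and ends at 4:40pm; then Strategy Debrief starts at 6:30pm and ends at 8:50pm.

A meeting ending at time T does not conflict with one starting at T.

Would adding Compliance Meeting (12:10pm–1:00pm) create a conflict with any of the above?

Yes — it overlaps Research Standup, Roadmap Review

Pricing Session: ends 10:10am at or before Compliance Meeting starts 12:10pm → clear.
Onboarding Call: ends 10:20am at or before Compliance Meeting starts 12:10pm → clear.
Research Standup: starts 11:30am before Compliance Meeting ends 1:00pm, and ends 1:50pm after Compliance Meeting starts 12:10pm → overlap.
Roadmap Review: starts 12:50pm before Compliance Meeting ends 1:00pm, and ends 4:40pm after Compliance Meeting starts 12:10pm → overlap.
Roadmap Meeting: starts 1:50pm at or after Compliance Meeting ends 1:00pm → clear.
Retrospective Check-in: starts 5:40pm at or after Compliance Meeting ends 1:00pm → clear.
Strategy Debrief: starts 6:30pm at or after Compliance Meeting ends 1:00pm → clear.
Compliance Meeting overlaps Research Standup, Roadmap Review.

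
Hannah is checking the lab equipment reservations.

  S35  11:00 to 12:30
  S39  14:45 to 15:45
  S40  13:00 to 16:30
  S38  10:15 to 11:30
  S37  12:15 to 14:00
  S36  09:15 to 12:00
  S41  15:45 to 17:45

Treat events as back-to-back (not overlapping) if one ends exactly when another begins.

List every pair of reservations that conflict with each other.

Sorted by start: S36, S38, S35, S37, S40, S39, S41.
S38 starts before S36 ends → S36 and S38 overlap.
S35 starts before S36 ends → S36 and S35 overlap.
S37 starts after S36 ends, so nothing later overlaps S36 either.
S35 starts before S38 ends → S38 and S35 overlap.
S37 starts after S38 ends, so nothing later overlaps S38 either.
S37 starts before S35 ends → S35 and S37 overlap.
S40 starts after S35 ends, so nothing later overlaps S35 either.
S40 starts before S37 ends → S37 and S40 overlap.
S39 starts after S37 ends, so nothing later overlaps S37 either.
S39 starts before S40 ends → S40 and S39 overlap.
S41 starts before S40 ends → S40 and S41 overlap.
S41 starts exactly when S39 ends (back-to-back, no overlap).

S35 & S36, S35 & S37, S35 & S38, S36 & S38, S37 & S40, S39 & S40, S40 & S41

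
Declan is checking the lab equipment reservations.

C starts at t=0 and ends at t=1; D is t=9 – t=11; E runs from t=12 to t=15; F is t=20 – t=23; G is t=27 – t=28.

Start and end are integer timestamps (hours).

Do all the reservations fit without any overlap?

Yes

Sorted by start: C, D, E, F, G.
D starts after C ends, so C has no further overlaps.
E starts after D ends, so D has no further overlaps.
F starts after E ends, so E has no further overlaps.
G starts after F ends.
Every pair is clear; the schedule has no overlaps.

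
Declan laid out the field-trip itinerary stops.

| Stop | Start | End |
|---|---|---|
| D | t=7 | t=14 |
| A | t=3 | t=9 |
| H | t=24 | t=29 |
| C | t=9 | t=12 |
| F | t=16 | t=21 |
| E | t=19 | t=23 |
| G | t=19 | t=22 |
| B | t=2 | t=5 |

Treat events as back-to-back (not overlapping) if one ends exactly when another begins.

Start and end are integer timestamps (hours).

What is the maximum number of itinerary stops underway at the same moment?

Sort all start/end points and keep a running count:
t=2 start B → 1
t=3 start A → 2
t=5 end B → 1
t=7 start D → 2
t=9 end A → 1
t=9 start C → 2
t=12 end C → 1
t=14 end D → 0
t=16 start F → 1
t=19 start E → 2
t=19 start G → 3
t=21 end F → 2
t=22 end G → 1
t=23 end E → 0
t=24 start H → 1
t=29 end H → 0
Peak is 3, at t=19 (E, F, G).

3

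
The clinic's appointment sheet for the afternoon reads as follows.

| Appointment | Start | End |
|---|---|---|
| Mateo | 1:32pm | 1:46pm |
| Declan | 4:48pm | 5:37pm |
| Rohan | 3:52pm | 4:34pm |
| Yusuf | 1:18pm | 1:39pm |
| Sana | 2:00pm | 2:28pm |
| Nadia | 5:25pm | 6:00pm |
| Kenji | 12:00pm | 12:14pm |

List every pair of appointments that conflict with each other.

Declan & Nadia, Mateo & Yusuf

Sorted by start: Kenji, Yusuf, Mateo, Sana, Rohan, Declan, Nadia.
Yusuf starts after Kenji ends — done with Kenji.
Mateo starts before Yusuf ends → Yusuf and Mateo overlap.
Sana starts after Yusuf ends — done with Yusuf.
Sana starts after Mateo ends — done with Mateo.
Rohan starts after Sana ends — done with Sana.
Declan starts after Rohan ends — done with Rohan.
Nadia starts before Declan ends → Declan and Nadia overlap.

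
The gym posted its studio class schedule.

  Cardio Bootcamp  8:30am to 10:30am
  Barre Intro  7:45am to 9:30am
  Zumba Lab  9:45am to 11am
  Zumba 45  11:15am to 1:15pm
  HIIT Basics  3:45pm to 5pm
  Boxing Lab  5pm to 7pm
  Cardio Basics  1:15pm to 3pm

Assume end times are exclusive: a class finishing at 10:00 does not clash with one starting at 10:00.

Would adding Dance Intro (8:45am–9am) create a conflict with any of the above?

Yes — it overlaps Barre Intro, Cardio Bootcamp

Barre Intro: starts 7:45am before Dance Intro ends 9am, and ends 9:30am after Dance Intro starts 8:45am → overlap.
Cardio Bootcamp: starts 8:30am before Dance Intro ends 9am, and ends 10:30am after Dance Intro starts 8:45am → overlap.
Zumba Lab: starts 9:45am at or after Dance Intro ends 9am → clear.
Zumba 45: starts 11:15am at or after Dance Intro ends 9am → clear.
Cardio Basics: starts 1:15pm at or after Dance Intro ends 9am → clear.
HIIT Basics: starts 3:45pm at or after Dance Intro ends 9am → clear.
Boxing Lab: starts 5pm at or after Dance Intro ends 9am → clear.
Dance Intro overlaps Cardio Bootcamp, Barre Intro.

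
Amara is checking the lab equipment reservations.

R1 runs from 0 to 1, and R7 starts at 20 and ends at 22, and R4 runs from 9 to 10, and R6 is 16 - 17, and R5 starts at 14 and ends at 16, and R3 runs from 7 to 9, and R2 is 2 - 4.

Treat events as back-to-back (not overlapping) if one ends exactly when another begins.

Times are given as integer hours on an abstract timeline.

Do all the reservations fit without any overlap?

Sorted by start: R1, R2, R3, R4, R5, R6, R7.
R2 starts after R1 ends; R1 is clear from here.
R3 starts after R2 ends; R2 is clear from here.
R4 starts exactly when R3 ends (back-to-back, no overlap); R3 is clear from here.
R5 starts after R4 ends; R4 is clear from here.
R6 starts exactly when R5 ends (back-to-back, no overlap); R5 is clear from here.
R7 starts after R6 ends.
Every pair is clear; the schedule has no overlaps.

Yes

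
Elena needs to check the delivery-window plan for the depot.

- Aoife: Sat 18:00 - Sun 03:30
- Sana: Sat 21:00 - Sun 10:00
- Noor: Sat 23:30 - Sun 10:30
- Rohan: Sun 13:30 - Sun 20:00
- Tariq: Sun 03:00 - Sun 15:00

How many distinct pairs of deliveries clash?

Sorted by start: Aoife, Sana, Noor, Tariq, Rohan.
Sana starts before Aoife ends → Aoife and Sana overlap.
Noor starts before Aoife ends → Aoife and Noor overlap.
Tariq starts before Aoife ends → Aoife and Tariq overlap.
Rohan starts after Aoife ends.
Noor starts before Sana ends → Sana and Noor overlap.
Tariq starts before Sana ends → Sana and Tariq overlap.
Rohan starts after Sana ends.
Tariq starts before Noor ends → Noor and Tariq overlap.
Rohan starts after Noor ends.
Rohan starts before Tariq ends → Tariq and Rohan overlap.
Overlapping pairs: Aoife & Noor, Aoife & Sana, Aoife & Tariq, Noor & Sana, Noor & Tariq, Rohan & Tariq, Sana & Tariq — 7 in total.

7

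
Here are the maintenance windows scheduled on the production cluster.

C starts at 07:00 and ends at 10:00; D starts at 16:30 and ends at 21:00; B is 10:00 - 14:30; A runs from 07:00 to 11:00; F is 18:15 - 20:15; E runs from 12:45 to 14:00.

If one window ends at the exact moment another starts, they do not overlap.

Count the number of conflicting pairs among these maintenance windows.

Sorted by start: A, C, B, E, D, F.
C starts before A ends → A and C overlap.
B starts before A ends → A and B overlap.
E starts after A ends, so A has no further overlaps.
B starts exactly when C ends (back-to-back, no overlap), so C has no further overlaps.
E starts before B ends → B and E overlap.
D starts after B ends, so B has no further overlaps.
D starts after E ends, so E has no further overlaps.
F starts before D ends → D and F overlap.
Overlapping pairs: A & B, A & C, B & E, D & F — 4 in total.

4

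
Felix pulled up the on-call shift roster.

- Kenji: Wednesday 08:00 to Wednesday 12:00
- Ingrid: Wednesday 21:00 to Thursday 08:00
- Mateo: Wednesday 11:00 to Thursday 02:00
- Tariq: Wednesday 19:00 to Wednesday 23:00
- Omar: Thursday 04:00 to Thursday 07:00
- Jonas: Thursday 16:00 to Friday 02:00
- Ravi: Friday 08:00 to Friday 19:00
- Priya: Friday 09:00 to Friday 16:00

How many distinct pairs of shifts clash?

6

Sorted by start: Kenji, Mateo, Tariq, Ingrid, Omar, Jonas, Ravi, Priya.
Mateo starts before Kenji ends → Kenji and Mateo overlap.
Tariq starts after Kenji ends; Kenji is clear from here.
Tariq starts before Mateo ends → Mateo and Tariq overlap.
Ingrid starts before Mateo ends → Mateo and Ingrid overlap.
Omar starts after Mateo ends; Mateo is clear from here.
Ingrid starts before Tariq ends → Tariq and Ingrid overlap.
Omar starts after Tariq ends; Tariq is clear from here.
Omar starts before Ingrid ends → Ingrid and Omar overlap.
Jonas starts after Ingrid ends; Ingrid is clear from here.
Jonas starts after Omar ends; Omar is clear from here.
Ravi starts after Jonas ends; Jonas is clear from here.
Priya starts before Ravi ends → Ravi and Priya overlap.
Overlapping pairs: Ingrid & Mateo, Ingrid & Omar, Ingrid & Tariq, Kenji & Mateo, Mateo & Tariq, Priya & Ravi — 6 in total.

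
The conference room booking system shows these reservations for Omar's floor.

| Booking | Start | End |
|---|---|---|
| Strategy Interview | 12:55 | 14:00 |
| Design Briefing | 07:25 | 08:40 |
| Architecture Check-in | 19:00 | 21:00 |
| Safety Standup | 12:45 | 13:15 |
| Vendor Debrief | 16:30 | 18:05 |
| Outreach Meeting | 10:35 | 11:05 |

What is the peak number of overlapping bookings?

Sort all start/end points and keep a running count:
07:25 start Design Briefing → 1
08:40 end Design Briefing → 0
10:35 start Outreach Meeting → 1
11:05 end Outreach Meeting → 0
12:45 start Safety Standup → 1
12:55 start Strategy Interview → 2
13:15 end Safety Standup → 1
14:00 end Strategy Interview → 0
16:30 start Vendor Debrief → 1
18:05 end Vendor Debrief → 0
19:00 start Architecture Check-in → 1
21:00 end Architecture Check-in → 0
Peak is 2, at 12:55 (Safety Standup, Strategy Interview).

2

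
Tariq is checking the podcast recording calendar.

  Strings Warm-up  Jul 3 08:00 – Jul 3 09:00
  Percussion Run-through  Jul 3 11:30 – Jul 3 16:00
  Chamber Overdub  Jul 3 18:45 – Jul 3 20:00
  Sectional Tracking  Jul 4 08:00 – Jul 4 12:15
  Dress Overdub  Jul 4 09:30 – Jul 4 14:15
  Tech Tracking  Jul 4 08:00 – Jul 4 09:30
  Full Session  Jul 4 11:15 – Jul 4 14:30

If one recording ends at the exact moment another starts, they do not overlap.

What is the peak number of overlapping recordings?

3

Walk through starts and ends in time order (an end at T is processed before a start at T):
Jul 3 08:00 start Strings Warm-up → 1
Jul 3 09:00 end Strings Warm-up → 0
Jul 3 11:30 start Percussion Run-through → 1
Jul 3 16:00 end Percussion Run-through → 0
Jul 3 18:45 start Chamber Overdub → 1
Jul 3 20:00 end Chamber Overdub → 0
Jul 4 08:00 start Sectional Tracking → 1
Jul 4 08:00 start Tech Tracking → 2
Jul 4 09:30 end Tech Tracking → 1
Jul 4 09:30 start Dress Overdub → 2
Jul 4 11:15 start Full Session → 3
Jul 4 12:15 end Sectional Tracking → 2
Jul 4 14:15 end Dress Overdub → 1
Jul 4 14:30 end Full Session → 0
Peak is 3, at Jul 4 11:15 (Dress Overdub, Full Session, Sectional Tracking).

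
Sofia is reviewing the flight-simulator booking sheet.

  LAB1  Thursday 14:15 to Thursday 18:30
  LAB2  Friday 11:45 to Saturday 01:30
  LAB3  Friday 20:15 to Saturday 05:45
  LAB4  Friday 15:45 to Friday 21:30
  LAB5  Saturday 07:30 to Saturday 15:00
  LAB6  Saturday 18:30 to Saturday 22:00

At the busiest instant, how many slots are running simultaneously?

Sort all start/end points and keep a running count:
Thursday 14:15 start LAB1 → 1
Thursday 18:30 end LAB1 → 0
Friday 11:45 start LAB2 → 1
Friday 15:45 start LAB4 → 2
Friday 20:15 start LAB3 → 3
Friday 21:30 end LAB4 → 2
Saturday 01:30 end LAB2 → 1
Saturday 05:45 end LAB3 → 0
Saturday 07:30 start LAB5 → 1
Saturday 15:00 end LAB5 → 0
Saturday 18:30 start LAB6 → 1
Saturday 22:00 end LAB6 → 0
Peak is 3, at Friday 20:15 (LAB2, LAB3, LAB4).

3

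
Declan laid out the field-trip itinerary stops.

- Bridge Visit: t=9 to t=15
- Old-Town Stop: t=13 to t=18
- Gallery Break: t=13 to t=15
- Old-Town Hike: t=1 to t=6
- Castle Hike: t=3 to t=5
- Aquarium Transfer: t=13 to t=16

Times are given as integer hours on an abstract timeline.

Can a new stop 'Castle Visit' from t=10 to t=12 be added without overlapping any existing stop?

Old-Town Hike: ends t=6 at or before Castle Visit starts t=10 → clear.
Castle Hike: ends t=5 at or before Castle Visit starts t=10 → clear.
Bridge Visit: starts t=9 before Castle Visit ends t=12, and ends t=15 after Castle Visit starts t=10 → overlap.
Gallery Break: starts t=13 at or after Castle Visit ends t=12 → clear.
Aquarium Transfer: starts t=13 at or after Castle Visit ends t=12 → clear.
Old-Town Stop: starts t=13 at or after Castle Visit ends t=12 → clear.
Castle Visit overlaps Bridge Visit.

No — it overlaps Bridge Visit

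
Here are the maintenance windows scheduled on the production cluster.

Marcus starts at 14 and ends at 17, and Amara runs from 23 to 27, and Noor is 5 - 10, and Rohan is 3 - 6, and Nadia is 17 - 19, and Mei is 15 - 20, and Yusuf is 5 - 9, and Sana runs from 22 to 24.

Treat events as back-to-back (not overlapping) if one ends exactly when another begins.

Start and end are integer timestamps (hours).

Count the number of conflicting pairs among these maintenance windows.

Sorted by start: Rohan, Yusuf, Noor, Marcus, Mei, Nadia, Sana, Amara.
Yusuf starts before Rohan ends → Rohan and Yusuf overlap.
Noor starts before Rohan ends → Rohan and Noor overlap.
Marcus starts after Rohan ends, so nothing later overlaps Rohan either.
Noor starts before Yusuf ends → Yusuf and Noor overlap.
Marcus starts after Yusuf ends, so nothing later overlaps Yusuf either.
Marcus starts after Noor ends, so nothing later overlaps Noor either.
Mei starts before Marcus ends → Marcus and Mei overlap.
Nadia starts exactly when Marcus ends (back-to-back, no overlap), so nothing later overlaps Marcus either.
Nadia starts before Mei ends → Mei and Nadia overlap.
Sana starts after Mei ends, so nothing later overlaps Mei either.
Sana starts after Nadia ends, so nothing later overlaps Nadia either.
Amara starts before Sana ends → Sana and Amara overlap.
Overlapping pairs: Amara & Sana, Marcus & Mei, Mei & Nadia, Noor & Rohan, Noor & Yusuf, Rohan & Yusuf — 6 in total.

6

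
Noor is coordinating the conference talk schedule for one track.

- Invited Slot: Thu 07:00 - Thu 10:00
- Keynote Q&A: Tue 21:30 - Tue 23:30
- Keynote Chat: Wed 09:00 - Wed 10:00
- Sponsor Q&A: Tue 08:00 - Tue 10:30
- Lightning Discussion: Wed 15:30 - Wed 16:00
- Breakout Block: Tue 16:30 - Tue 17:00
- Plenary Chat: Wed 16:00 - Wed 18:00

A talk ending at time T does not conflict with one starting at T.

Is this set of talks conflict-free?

Yes

Sorted by start: Sponsor Q&A, Breakout Block, Keynote Q&A, Keynote Chat, Lightning Discussion, Plenary Chat, Invited Slot.
Breakout Block starts after Sponsor Q&A ends, so nothing later overlaps Sponsor Q&A either.
Keynote Q&A starts after Breakout Block ends, so nothing later overlaps Breakout Block either.
Keynote Chat starts after Keynote Q&A ends, so nothing later overlaps Keynote Q&A either.
Lightning Discussion starts after Keynote Chat ends, so nothing later overlaps Keynote Chat either.
Plenary Chat starts exactly when Lightning Discussion ends (back-to-back, no overlap), so nothing later overlaps Lightning Discussion either.
Invited Slot starts after Plenary Chat ends.
Every pair is clear; the schedule has no overlaps.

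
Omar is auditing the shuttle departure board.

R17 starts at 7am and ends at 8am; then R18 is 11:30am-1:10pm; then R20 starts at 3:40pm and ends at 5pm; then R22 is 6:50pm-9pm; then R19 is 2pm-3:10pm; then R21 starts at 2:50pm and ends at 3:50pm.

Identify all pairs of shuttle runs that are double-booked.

Two intervals overlap when each starts before the other ends.
Sorted by start: R17, R18, R19, R21, R20, R22.
R18 starts after R17 ends, so R17 has no further overlaps.
R19 starts after R18 ends, so R18 has no further overlaps.
R21 starts before R19 ends → R19 and R21 overlap.
R20 starts after R19 ends, so R19 has no further overlaps.
R20 starts before R21 ends → R21 and R20 overlap.
R22 starts after R21 ends.
R22 starts after R20 ends.

R19 & R21, R20 & R21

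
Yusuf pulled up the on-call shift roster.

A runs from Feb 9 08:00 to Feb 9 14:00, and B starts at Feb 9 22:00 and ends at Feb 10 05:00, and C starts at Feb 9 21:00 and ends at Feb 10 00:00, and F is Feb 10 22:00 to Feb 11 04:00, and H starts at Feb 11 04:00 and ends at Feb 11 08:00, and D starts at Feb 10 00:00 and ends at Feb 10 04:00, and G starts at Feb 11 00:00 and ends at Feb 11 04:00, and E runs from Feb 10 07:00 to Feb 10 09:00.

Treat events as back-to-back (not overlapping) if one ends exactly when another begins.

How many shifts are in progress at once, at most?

Walk through starts and ends in time order (an end at T is processed before a start at T):
Feb 9 08:00 start A → 1
Feb 9 14:00 end A → 0
Feb 9 21:00 start C → 1
Feb 9 22:00 start B → 2
Feb 10 00:00 end C → 1
Feb 10 00:00 start D → 2
Feb 10 04:00 end D → 1
Feb 10 05:00 end B → 0
Feb 10 07:00 start E → 1
Feb 10 09:00 end E → 0
Feb 10 22:00 start F → 1
Feb 11 00:00 start G → 2
Feb 11 04:00 end F → 1
Feb 11 04:00 end G → 0
Feb 11 04:00 start H → 1
Feb 11 08:00 end H → 0
Peak is 2, at Feb 9 22:00 (B, C).

2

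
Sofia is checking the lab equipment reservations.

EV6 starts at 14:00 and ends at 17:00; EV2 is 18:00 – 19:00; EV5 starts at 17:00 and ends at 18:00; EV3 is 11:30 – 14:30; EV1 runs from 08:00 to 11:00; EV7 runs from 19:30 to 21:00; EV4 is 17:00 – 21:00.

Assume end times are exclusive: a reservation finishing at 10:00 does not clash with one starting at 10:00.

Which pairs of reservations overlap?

Sorted by start: EV1, EV3, EV6, EV4, EV5, EV2, EV7.
EV3 starts after EV1 ends, so EV1 has no further overlaps.
EV6 starts before EV3 ends → EV3 and EV6 overlap.
EV4 starts after EV3 ends, so EV3 has no further overlaps.
EV4 starts exactly when EV6 ends (back-to-back, no overlap), so EV6 has no further overlaps.
EV5 starts before EV4 ends → EV4 and EV5 overlap.
EV2 starts before EV4 ends → EV4 and EV2 overlap.
EV7 starts before EV4 ends → EV4 and EV7 overlap.
EV2 starts exactly when EV5 ends (back-to-back, no overlap), so EV5 has no further overlaps.
EV7 starts after EV2 ends.

EV2 & EV4, EV3 & EV6, EV4 & EV5, EV4 & EV7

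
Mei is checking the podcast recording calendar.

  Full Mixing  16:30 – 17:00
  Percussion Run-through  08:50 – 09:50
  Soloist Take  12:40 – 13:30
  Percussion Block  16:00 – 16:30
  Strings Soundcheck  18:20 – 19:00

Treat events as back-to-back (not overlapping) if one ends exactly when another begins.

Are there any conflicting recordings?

Sorted by start: Percussion Run-through, Soloist Take, Percussion Block, Full Mixing, Strings Soundcheck.
Soloist Take starts after Percussion Run-through ends; Percussion Run-through is clear from here.
Percussion Block starts after Soloist Take ends; Soloist Take is clear from here.
Full Mixing starts exactly when Percussion Block ends (back-to-back, no overlap); Percussion Block is clear from here.
Strings Soundcheck starts after Full Mixing ends.
Every pair is clear; the schedule has no overlaps.

No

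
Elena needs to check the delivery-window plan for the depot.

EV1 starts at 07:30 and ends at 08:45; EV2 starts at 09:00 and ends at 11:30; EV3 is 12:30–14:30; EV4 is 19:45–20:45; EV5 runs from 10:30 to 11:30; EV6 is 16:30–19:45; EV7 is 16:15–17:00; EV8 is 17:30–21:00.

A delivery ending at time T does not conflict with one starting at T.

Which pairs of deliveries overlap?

EV2 & EV5, EV4 & EV8, EV6 & EV7, EV6 & EV8

Sorted by start: EV1, EV2, EV5, EV3, EV7, EV6, EV8, EV4.
EV2 starts after EV1 ends, so nothing later overlaps EV1 either.
EV5 starts before EV2 ends → EV2 and EV5 overlap.
EV3 starts after EV2 ends, so nothing later overlaps EV2 either.
EV3 starts after EV5 ends, so nothing later overlaps EV5 either.
EV7 starts after EV3 ends, so nothing later overlaps EV3 either.
EV6 starts before EV7 ends → EV7 and EV6 overlap.
EV8 starts after EV7 ends, so nothing later overlaps EV7 either.
EV8 starts before EV6 ends → EV6 and EV8 overlap.
EV4 starts exactly when EV6 ends (back-to-back, no overlap).
EV4 starts before EV8 ends → EV8 and EV4 overlap.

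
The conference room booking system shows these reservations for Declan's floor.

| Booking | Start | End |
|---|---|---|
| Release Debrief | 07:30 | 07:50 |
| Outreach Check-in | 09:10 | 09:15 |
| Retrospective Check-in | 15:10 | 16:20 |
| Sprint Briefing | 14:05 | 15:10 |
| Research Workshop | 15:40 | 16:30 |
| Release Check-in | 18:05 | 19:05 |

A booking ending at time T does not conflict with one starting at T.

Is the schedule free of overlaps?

Sorted by start: Release Debrief, Outreach Check-in, Sprint Briefing, Retrospective Check-in, Research Workshop, Release Check-in.
Outreach Check-in starts after Release Debrief ends; Release Debrief is clear from here.
Sprint Briefing starts after Outreach Check-in ends; Outreach Check-in is clear from here.
Retrospective Check-in starts exactly when Sprint Briefing ends (back-to-back, no overlap); Sprint Briefing is clear from here.
Research Workshop starts before Retrospective Check-in ends → Retrospective Check-in and Research Workshop overlap.
That's a conflict, so the schedule is not conflict-free.

No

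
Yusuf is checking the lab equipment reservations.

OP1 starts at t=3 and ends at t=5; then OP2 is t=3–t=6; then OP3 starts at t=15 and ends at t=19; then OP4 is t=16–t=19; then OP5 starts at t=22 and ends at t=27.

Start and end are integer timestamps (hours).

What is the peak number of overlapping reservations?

Sort all start/end points and keep a running count:
t=3 start OP1 → 1
t=3 start OP2 → 2
t=5 end OP1 → 1
t=6 end OP2 → 0
t=15 start OP3 → 1
t=16 start OP4 → 2
t=19 end OP3 → 1
t=19 end OP4 → 0
t=22 start OP5 → 1
t=27 end OP5 → 0
Peak is 2, at t=3 (OP1, OP2).

2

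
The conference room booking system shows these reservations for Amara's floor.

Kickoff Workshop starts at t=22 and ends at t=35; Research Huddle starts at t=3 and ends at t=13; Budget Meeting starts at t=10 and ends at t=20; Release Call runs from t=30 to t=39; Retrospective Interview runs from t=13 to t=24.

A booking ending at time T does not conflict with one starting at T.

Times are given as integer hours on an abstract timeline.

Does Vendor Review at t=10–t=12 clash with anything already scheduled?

Research Huddle: starts t=3 before Vendor Review ends t=12, and ends t=13 after Vendor Review starts t=10 → overlap.
Budget Meeting: starts t=10 before Vendor Review ends t=12, and ends t=20 after Vendor Review starts t=10 → overlap.
Retrospective Interview: starts t=13 at or after Vendor Review ends t=12 → clear.
Kickoff Workshop: starts t=22 at or after Vendor Review ends t=12 → clear.
Release Call: starts t=30 at or after Vendor Review ends t=12 → clear.
Vendor Review overlaps Budget Meeting, Research Huddle.

Yes — it overlaps Budget Meeting, Research Huddle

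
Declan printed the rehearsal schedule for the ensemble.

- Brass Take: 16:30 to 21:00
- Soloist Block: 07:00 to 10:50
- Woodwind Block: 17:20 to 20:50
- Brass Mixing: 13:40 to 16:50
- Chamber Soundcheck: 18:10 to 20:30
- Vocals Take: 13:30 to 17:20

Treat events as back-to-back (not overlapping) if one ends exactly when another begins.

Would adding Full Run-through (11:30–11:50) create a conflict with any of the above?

No — it doesn't clash with anything

Soloist Block: ends 10:50 at or before Full Run-through starts 11:30 → clear.
Vocals Take: starts 13:30 at or after Full Run-through ends 11:50 → clear.
Brass Mixing: starts 13:40 at or after Full Run-through ends 11:50 → clear.
Brass Take: starts 16:30 at or after Full Run-through ends 11:50 → clear.
Woodwind Block: starts 17:20 at or after Full Run-through ends 11:50 → clear.
Chamber Soundcheck: starts 18:10 at or after Full Run-through ends 11:50 → clear.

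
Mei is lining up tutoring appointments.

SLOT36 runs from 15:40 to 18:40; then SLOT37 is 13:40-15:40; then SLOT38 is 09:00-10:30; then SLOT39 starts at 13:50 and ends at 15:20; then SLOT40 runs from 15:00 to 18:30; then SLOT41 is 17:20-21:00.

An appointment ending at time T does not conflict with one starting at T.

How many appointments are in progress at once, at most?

Sweep the timeline, counting +1 at each start and −1 at each end (ends before starts at a tie):
09:00 start SLOT38 → 1
10:30 end SLOT38 → 0
13:40 start SLOT37 → 1
13:50 start SLOT39 → 2
15:00 start SLOT40 → 3
15:20 end SLOT39 → 2
15:40 end SLOT37 → 1
15:40 start SLOT36 → 2
17:20 start SLOT41 → 3
18:30 end SLOT40 → 2
18:40 end SLOT36 → 1
21:00 end SLOT41 → 0
Peak is 3, at 15:00 (SLOT37, SLOT39, SLOT40).

3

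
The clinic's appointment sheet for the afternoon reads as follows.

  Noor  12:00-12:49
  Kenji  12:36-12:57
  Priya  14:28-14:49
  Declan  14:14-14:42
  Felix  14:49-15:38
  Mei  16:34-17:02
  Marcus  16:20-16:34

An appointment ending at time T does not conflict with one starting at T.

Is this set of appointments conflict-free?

No

Sorted by start: Noor, Kenji, Declan, Priya, Felix, Marcus, Mei.
Kenji starts before Noor ends → Noor and Kenji overlap.
That's a conflict, so the schedule is not conflict-free.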